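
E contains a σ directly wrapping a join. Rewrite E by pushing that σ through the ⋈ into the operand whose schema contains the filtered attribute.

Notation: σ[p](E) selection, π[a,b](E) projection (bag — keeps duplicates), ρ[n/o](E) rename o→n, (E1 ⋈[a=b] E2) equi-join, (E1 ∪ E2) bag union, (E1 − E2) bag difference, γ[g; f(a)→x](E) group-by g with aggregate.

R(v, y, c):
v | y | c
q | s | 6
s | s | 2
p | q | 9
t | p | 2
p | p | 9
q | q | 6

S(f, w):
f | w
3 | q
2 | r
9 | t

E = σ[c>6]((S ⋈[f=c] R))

σ filters on c, owned by the right side.
E' = (S ⋈[f=c] σ[c>6](R))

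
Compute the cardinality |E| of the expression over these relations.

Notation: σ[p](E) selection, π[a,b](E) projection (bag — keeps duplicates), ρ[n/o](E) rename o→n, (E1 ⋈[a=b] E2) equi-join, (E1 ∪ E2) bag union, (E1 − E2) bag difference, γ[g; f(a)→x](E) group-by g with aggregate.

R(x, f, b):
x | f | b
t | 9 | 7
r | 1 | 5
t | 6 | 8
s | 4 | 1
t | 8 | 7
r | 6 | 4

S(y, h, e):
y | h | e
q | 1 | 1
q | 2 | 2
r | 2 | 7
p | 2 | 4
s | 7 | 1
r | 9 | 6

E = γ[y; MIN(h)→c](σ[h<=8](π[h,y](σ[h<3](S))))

Row counts bottom-up:
  S → 6
  σ[h<3](S) → 4
  π[h,y](σ[h<3](S)) → 4
  σ[h<=8](π[h,y](σ[h<3](S))) → 4
  γ[y; MIN(h)→c](σ[h<=8](π[h,y](σ[h<3](S)))) → 3

|E| = 3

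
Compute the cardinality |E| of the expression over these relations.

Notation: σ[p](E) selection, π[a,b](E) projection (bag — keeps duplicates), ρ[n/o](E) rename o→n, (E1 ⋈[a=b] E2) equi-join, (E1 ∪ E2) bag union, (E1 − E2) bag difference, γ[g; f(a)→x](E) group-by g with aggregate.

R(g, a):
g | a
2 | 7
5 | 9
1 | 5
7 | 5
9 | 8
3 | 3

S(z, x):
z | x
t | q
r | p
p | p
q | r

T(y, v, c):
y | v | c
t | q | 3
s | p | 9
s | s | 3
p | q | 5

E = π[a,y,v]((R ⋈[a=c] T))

Stepwise |·|:
  R → 6
  T → 4
  (R ⋈[a=c] T) → 5
  π[a,y,v]((R ⋈[a=c] T)) → 5

|E| = 5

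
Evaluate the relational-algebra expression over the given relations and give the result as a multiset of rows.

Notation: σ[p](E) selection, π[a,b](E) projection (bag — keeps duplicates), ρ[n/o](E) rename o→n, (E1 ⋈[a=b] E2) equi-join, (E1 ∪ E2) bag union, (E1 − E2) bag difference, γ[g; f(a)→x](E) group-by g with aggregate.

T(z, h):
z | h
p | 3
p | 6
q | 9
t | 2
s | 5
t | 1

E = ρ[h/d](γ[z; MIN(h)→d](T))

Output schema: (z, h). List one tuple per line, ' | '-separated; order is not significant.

Stepwise |·|:
  T → 6
  γ[z; MIN(h)→d](T) → 4
  ρ[h/d](γ[z; MIN(h)→d](T)) → 4

== RESULT ==
z | h
p | 3
q | 9
s | 5
t | 1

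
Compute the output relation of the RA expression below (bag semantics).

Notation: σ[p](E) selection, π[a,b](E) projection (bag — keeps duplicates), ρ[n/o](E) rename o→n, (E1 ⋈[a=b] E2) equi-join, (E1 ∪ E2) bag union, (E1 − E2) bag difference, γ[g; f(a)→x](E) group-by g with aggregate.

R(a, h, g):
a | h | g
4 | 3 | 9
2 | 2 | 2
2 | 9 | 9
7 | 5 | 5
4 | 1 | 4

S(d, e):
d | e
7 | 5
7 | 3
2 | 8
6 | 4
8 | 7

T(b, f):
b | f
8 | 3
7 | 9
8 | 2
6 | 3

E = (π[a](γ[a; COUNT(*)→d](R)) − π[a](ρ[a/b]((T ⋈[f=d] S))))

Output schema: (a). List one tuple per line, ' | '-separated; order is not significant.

Per-node cardinality:
  R → 5
  γ[a; COUNT(*)→d](R) → 3
  π[a](γ[a; COUNT(*)→d](R)) → 3
  T → 4
  S → 5
  (T ⋈[f=d] S) → 1
  ρ[a/b]((T ⋈[f=d] S)) → 1
  π[a](ρ[a/b]((T ⋈[f=d] S))) → 1
  (π[a](γ[a; COUNT(*)→d](R)) − π[a](ρ[a/b]((T ⋈[f=d] S)))) → 3

== RESULT ==
a
2
4
7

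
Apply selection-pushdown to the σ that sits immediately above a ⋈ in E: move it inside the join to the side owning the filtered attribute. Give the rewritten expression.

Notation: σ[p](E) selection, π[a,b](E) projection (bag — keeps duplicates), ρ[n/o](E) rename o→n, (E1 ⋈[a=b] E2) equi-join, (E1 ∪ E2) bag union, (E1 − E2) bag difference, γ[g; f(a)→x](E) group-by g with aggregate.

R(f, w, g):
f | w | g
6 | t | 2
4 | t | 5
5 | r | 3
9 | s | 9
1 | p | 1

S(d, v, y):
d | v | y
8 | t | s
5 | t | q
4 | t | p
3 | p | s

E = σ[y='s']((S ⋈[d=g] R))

σ filters on y, owned by the left side.
E' = (σ[y='s'](S) ⋈[d=g] R)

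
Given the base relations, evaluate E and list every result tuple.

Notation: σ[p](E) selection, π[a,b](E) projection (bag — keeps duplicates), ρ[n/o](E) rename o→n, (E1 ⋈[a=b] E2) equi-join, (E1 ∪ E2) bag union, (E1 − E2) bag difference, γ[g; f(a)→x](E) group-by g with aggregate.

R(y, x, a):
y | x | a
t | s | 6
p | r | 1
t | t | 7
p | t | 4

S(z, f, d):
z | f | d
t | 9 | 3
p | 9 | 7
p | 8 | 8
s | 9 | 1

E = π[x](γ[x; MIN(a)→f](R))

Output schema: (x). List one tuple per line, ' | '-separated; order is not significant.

Row counts bottom-up:
  R → 4
  γ[x; MIN(a)→f](R) → 3
  π[x](γ[x; MIN(a)→f](R)) → 3

== RESULT ==
x
r
s
t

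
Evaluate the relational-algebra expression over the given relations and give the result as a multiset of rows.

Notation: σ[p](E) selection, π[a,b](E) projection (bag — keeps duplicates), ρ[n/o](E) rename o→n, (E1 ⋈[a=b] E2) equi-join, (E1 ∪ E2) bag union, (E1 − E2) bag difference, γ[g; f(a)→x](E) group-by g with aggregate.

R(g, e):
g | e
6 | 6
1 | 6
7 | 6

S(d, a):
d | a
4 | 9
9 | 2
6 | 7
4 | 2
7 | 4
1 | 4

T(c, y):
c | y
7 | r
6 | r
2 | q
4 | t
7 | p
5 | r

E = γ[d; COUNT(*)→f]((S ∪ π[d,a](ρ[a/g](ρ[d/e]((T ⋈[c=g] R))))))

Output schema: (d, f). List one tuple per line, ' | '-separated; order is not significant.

Subexpression sizes:
  S → 6
  T → 6
  R → 3
  (T ⋈[c=g] R) → 3
  ρ[d/e]((T ⋈[c=g] R)) → 3
  ρ[a/g](ρ[d/e]((T ⋈[c=g] R))) → 3
  π[d,a](ρ[a/g](ρ[d/e]((T ⋈[c=g] R)))) → 3
  (S ∪ π[d,a](ρ[a/g](ρ[d/e]((T ⋈[c=g] R))))) → 9
  γ[d; COUNT(*)→f]((S ∪ π[d,a](ρ[a/g](ρ[d/e]((T ⋈[c=g] R)))))) → 5

== RESULT ==
d | f
1 | 1
4 | 2
6 | 4
7 | 1
9 | 1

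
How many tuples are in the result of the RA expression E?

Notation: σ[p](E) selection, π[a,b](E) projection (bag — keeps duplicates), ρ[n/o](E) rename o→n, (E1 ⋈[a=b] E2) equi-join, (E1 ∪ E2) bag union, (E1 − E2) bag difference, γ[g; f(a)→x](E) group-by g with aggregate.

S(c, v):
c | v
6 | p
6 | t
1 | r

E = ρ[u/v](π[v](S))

Stepwise |·|:
  S → 3
  π[v](S) → 3
  ρ[u/v](π[v](S)) → 3

|E| = 3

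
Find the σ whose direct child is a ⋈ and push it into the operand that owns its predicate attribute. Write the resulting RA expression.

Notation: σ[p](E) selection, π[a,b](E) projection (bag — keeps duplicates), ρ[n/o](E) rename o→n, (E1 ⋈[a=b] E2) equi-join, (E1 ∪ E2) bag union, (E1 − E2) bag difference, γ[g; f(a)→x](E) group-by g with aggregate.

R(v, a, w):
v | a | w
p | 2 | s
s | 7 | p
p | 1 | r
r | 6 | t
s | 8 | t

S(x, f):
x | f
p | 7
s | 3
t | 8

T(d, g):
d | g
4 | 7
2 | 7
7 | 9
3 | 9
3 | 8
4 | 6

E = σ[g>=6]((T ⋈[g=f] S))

σ filters on g, owned by the left side.
E' = (σ[g>=6](T) ⋈[g=f] S)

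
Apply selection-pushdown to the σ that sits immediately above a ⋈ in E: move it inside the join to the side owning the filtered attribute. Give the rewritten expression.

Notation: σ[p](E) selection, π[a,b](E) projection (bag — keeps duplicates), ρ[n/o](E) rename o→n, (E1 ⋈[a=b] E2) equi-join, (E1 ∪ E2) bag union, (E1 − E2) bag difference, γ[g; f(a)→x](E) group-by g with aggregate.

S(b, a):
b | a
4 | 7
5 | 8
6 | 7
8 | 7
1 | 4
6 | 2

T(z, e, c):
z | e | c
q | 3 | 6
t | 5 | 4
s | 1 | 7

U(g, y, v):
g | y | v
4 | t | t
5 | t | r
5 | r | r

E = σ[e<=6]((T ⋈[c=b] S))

σ filters on e, owned by the left side.
E' = (σ[e<=6](T) ⋈[c=b] S)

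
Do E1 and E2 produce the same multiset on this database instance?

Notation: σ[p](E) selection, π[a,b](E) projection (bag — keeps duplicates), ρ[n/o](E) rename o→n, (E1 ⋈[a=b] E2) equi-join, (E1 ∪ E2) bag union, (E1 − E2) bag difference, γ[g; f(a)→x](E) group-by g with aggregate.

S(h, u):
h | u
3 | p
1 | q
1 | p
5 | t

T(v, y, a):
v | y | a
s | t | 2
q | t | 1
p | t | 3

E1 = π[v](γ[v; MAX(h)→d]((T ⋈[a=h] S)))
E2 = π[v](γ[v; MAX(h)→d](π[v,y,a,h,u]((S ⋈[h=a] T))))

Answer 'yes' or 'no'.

E1 subexpression sizes:
  T → 3
  S → 4
  (T ⋈[a=h] S) → 3
  γ[v; MAX(h)→d]((T ⋈[a=h] S)) → 2
  π[v](γ[v; MAX(h)→d]((T ⋈[a=h] S))) → 2
E2 subexpression sizes:
  S → 4
  T → 3
  (S ⋈[h=a] T) → 3
  π[v,y,a,h,u]((S ⋈[h=a] T)) → 3
  γ[v; MAX(h)→d](π[v,y,a,h,u]((S ⋈[h=a] T))) → 2
  π[v](γ[v; MAX(h)→d](π[v,y,a,h,u]((S ⋈[h=a] T)))) → 2

E1 and E2 produce the same multiset:
v
p
q

yes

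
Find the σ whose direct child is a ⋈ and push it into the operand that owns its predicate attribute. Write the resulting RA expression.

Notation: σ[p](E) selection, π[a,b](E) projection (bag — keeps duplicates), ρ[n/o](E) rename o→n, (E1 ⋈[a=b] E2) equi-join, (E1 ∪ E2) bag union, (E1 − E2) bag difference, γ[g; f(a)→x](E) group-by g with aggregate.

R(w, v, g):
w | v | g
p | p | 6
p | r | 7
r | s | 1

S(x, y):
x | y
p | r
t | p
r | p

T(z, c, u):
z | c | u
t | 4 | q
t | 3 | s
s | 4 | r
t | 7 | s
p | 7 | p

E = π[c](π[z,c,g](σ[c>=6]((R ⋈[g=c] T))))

σ filters on c, owned by the right side.
E' = π[c](π[z,c,g]((R ⋈[g=c] σ[c>=6](T))))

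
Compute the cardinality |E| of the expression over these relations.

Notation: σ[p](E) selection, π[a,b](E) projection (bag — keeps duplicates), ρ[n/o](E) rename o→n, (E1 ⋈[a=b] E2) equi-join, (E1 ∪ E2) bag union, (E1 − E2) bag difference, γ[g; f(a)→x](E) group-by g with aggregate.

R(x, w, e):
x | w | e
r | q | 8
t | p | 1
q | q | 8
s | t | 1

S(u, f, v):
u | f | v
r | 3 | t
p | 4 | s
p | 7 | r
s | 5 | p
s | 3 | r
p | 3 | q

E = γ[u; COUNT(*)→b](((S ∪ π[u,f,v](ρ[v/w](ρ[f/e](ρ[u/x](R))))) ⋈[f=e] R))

Subexpression sizes:
  S → 6
  R → 4
  ρ[u/x](R) → 4
  ρ[f/e](ρ[u/x](R)) → 4
  ρ[v/w](ρ[f/e](ρ[u/x](R))) → 4
  π[u,f,v](ρ[v/w](ρ[f/e](ρ[u/x](R)))) → 4
  (S ∪ π[u,f,v](ρ[v/w](ρ[f/e](ρ[u/x](R))))) → 10
  R → 4
  ((S ∪ π[u,f,v](ρ[v/w](ρ[f/e](ρ[u/x](R))))) ⋈[f=e] R) → 8
  γ[u; COUNT(*)→b](((S ∪ π[u,f,v](ρ[v/w](ρ[f/e](ρ[u/x](R))))) ⋈[f=e] R)) → 4

|E| = 4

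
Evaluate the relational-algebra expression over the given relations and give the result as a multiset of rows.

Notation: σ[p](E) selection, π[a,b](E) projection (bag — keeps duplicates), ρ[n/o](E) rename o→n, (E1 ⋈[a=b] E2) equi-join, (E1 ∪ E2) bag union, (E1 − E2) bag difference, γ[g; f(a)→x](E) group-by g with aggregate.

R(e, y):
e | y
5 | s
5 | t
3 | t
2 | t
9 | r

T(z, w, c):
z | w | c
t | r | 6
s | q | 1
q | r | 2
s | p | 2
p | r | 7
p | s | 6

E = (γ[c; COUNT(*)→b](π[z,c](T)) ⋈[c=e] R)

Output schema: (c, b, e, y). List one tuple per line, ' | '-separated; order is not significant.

Subexpression sizes:
  T → 6
  π[z,c](T) → 6
  γ[c; COUNT(*)→b](π[z,c](T)) → 4
  R → 5
  (γ[c; COUNT(*)→b](π[z,c](T)) ⋈[c=e] R) → 1

== RESULT ==
c | b | e | y
2 | 2 | 2 | t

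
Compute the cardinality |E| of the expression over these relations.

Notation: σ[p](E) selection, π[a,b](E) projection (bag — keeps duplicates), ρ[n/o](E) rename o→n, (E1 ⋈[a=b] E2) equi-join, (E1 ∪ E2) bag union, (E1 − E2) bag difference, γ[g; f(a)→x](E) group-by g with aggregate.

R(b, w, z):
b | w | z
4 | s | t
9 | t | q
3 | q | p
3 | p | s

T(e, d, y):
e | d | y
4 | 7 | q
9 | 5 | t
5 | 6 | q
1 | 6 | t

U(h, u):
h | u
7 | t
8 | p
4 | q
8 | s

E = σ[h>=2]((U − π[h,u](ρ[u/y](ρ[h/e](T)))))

Stepwise |·|:
  U → 4
  T → 4
  ρ[h/e](T) → 4
  ρ[u/y](ρ[h/e](T)) → 4
  π[h,u](ρ[u/y](ρ[h/e](T))) → 4
  (U − π[h,u](ρ[u/y](ρ[h/e](T)))) → 3
  σ[h>=2]((U − π[h,u](ρ[u/y](ρ[h/e](T))))) → 3

|E| = 3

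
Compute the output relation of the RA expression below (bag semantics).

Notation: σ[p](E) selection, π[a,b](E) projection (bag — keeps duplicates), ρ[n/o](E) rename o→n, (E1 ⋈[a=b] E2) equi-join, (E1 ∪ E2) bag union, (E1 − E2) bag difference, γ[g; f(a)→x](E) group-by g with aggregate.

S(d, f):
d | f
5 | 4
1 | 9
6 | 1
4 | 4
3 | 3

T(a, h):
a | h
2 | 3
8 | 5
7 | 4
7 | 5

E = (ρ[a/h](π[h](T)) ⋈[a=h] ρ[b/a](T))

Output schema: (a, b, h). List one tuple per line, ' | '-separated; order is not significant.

Row counts bottom-up:
  T → 4
  π[h](T) → 4
  ρ[a/h](π[h](T)) → 4
  T → 4
  ρ[b/a](T) → 4
  (ρ[a/h](π[h](T)) ⋈[a=h] ρ[b/a](T)) → 6

== RESULT ==
a | b | h
3 | 2 | 3
4 | 7 | 4
5 | 7 | 5
5 | 7 | 5
5 | 8 | 5
5 | 8 | 5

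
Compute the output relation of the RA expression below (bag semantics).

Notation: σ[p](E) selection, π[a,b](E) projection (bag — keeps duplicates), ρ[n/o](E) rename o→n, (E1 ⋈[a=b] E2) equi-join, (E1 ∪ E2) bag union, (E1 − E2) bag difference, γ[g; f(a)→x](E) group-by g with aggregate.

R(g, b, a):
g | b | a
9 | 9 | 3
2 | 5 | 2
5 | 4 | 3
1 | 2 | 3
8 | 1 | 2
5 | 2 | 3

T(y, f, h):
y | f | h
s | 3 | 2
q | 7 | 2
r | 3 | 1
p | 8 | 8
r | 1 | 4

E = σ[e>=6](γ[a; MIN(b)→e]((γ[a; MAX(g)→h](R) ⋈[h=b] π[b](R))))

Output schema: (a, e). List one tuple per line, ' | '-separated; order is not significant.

Stepwise |·|:
  R → 6
  γ[a; MAX(g)→h](R) → 2
  R → 6
  π[b](R) → 6
  (γ[a; MAX(g)→h](R) ⋈[h=b] π[b](R)) → 1
  γ[a; MIN(b)→e]((γ[a; MAX(g)→h](R) ⋈[h=b] π[b](R))) → 1
  σ[e>=6](γ[a; MIN(b)→e]((γ[a; MAX(g)→h](R) ⋈[h=b] π[b](R)))) → 1

== RESULT ==
a | e
3 | 9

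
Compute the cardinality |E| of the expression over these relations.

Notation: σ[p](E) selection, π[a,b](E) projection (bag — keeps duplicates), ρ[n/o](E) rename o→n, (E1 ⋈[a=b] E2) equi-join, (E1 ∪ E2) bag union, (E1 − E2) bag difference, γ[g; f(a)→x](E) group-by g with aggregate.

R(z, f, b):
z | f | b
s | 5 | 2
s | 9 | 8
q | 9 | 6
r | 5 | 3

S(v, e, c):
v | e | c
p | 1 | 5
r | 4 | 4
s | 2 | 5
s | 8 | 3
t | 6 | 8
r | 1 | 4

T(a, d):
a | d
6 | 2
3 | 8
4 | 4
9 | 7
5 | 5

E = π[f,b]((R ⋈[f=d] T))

Subexpression sizes:
  R → 4
  T → 5
  (R ⋈[f=d] T) → 2
  π[f,b]((R ⋈[f=d] T)) → 2

|E| = 2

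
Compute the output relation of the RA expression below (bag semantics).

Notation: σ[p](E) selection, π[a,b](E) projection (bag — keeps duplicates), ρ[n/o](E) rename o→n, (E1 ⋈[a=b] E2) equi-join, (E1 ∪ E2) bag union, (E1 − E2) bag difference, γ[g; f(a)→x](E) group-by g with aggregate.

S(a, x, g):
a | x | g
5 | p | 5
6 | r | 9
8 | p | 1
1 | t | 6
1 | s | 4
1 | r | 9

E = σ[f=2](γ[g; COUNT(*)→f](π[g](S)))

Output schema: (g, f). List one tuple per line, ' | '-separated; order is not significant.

Subexpression sizes:
  S → 6
  π[g](S) → 6
  γ[g; COUNT(*)→f](π[g](S)) → 5
  σ[f=2](γ[g; COUNT(*)→f](π[g](S))) → 1

== RESULT ==
g | f
9 | 2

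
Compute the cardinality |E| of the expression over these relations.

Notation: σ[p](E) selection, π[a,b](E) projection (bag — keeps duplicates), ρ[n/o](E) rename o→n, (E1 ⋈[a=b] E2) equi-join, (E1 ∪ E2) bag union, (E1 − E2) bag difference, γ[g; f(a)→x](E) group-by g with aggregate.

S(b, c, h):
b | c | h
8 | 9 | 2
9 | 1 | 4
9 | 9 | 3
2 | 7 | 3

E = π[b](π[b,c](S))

Subexpression sizes:
  S → 4
  π[b,c](S) → 4
  π[b](π[b,c](S)) → 4

|E| = 4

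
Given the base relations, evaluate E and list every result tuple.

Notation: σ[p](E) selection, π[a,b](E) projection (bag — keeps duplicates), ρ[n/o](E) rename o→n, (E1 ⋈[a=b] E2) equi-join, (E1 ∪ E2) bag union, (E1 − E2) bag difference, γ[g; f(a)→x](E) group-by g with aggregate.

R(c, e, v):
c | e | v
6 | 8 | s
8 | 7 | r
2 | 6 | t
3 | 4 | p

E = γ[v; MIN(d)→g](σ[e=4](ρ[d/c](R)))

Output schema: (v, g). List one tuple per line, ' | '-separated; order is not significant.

Row counts bottom-up:
  R → 4
  ρ[d/c](R) → 4
  σ[e=4](ρ[d/c](R)) → 1
  γ[v; MIN(d)→g](σ[e=4](ρ[d/c](R))) → 1

== RESULT ==
v | g
p | 3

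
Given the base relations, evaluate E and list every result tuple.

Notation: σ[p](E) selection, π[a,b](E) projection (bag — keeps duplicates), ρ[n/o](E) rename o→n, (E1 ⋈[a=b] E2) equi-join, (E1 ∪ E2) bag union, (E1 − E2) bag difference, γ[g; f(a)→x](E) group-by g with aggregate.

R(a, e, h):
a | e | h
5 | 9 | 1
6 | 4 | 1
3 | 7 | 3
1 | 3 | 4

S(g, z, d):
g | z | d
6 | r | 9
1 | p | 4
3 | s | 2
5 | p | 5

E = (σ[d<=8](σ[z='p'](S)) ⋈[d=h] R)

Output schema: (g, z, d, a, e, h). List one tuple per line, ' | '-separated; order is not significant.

Per-node cardinality:
  S → 4
  σ[z='p'](S) → 2
  σ[d<=8](σ[z='p'](S)) → 2
  R → 4
  (σ[d<=8](σ[z='p'](S)) ⋈[d=h] R) → 1

== RESULT ==
g | z | d | a | e | h
1 | p | 4 | 1 | 3 | 4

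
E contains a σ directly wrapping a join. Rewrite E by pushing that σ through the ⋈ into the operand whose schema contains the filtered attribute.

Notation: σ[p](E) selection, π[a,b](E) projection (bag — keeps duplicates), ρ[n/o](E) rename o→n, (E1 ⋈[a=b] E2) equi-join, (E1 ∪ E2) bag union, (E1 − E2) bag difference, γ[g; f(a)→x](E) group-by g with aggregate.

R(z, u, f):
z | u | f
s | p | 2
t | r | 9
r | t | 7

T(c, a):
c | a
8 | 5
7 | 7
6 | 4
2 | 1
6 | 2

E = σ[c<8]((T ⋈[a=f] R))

σ filters on c, owned by the left side.
E' = (σ[c<8](T) ⋈[a=f] R)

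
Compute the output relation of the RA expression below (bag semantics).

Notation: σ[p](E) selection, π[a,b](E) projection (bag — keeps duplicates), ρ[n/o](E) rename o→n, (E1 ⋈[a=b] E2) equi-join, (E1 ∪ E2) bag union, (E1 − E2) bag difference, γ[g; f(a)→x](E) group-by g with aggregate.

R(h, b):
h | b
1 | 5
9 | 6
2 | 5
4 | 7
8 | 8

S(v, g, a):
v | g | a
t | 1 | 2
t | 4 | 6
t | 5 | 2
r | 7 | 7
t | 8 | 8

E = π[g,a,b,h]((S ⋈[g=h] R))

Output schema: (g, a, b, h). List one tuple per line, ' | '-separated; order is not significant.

Row counts bottom-up:
  S → 5
  R → 5
  (S ⋈[g=h] R) → 3
  π[g,a,b,h]((S ⋈[g=h] R)) → 3

== RESULT ==
g | a | b | h
1 | 2 | 5 | 1
4 | 6 | 7 | 4
8 | 8 | 8 | 8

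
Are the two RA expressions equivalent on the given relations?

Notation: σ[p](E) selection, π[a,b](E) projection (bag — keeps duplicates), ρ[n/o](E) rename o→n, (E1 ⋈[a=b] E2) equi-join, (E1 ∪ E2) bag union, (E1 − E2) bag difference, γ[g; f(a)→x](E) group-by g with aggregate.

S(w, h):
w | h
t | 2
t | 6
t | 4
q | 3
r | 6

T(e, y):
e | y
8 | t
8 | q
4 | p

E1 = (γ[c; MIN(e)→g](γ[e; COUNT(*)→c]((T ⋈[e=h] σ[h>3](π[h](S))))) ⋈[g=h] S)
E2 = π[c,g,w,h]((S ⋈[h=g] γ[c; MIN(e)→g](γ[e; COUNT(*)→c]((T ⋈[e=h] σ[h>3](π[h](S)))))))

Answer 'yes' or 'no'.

E1 per-node cardinality:
  T → 3
  S → 5
  π[h](S) → 5
  σ[h>3](π[h](S)) → 3
  (T ⋈[e=h] σ[h>3](π[h](S))) → 1
  γ[e; COUNT(*)→c]((T ⋈[e=h] σ[h>3](π[h](S)))) → 1
  γ[c; MIN(e)→g](γ[e; COUNT(*)→c]((T ⋈[e=h] σ[h>3](π[h](S))))) → 1
  S → 5
  (γ[c; MIN(e)→g](γ[e; COUNT(*)→c]((T ⋈[e=h] σ[h>3](π[h](S))))) ⋈[g=h] S) → 1
E2 per-node cardinality:
  S → 5
  T → 3
  S → 5
  π[h](S) → 5
  σ[h>3](π[h](S)) → 3
  (T ⋈[e=h] σ[h>3](π[h](S))) → 1
  γ[e; COUNT(*)→c]((T ⋈[e=h] σ[h>3](π[h](S)))) → 1
  γ[c; MIN(e)→g](γ[e; COUNT(*)→c]((T ⋈[e=h] σ[h>3](π[h](S))))) → 1
  (S ⋈[h=g] γ[c; MIN(e)→g](γ[e; COUNT(*)→c]((T ⋈[e=h] σ[h>3](π[h](S)))))) → 1
  π[c,g,w,h]((S ⋈[h=g] γ[c; MIN(e)→g](γ[e; COUNT(*)→c]((T ⋈[e=h] σ[h>3](π[h](S))))))) → 1

E1 and E2 produce the same multiset:
c | g | w | h
1 | 4 | t | 4

yes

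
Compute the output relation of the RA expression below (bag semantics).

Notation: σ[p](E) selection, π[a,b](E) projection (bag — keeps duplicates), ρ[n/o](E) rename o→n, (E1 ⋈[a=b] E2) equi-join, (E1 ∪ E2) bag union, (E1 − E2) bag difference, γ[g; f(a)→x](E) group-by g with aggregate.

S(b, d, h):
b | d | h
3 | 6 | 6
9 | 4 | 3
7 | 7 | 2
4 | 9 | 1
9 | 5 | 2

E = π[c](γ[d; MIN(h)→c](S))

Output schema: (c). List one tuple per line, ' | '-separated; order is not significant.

Row counts bottom-up:
  S → 5
  γ[d; MIN(h)→c](S) → 5
  π[c](γ[d; MIN(h)→c](S)) → 5

== RESULT ==
c
1
2
2
3
6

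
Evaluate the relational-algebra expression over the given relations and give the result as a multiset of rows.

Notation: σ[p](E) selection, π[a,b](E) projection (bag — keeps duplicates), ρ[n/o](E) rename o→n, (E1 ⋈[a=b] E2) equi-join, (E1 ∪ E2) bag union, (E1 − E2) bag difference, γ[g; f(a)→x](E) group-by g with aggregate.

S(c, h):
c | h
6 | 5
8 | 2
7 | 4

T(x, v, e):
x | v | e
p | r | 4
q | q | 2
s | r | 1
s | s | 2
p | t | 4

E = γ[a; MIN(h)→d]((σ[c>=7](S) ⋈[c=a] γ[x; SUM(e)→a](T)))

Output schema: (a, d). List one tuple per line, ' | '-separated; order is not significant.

Row counts bottom-up:
  S → 3
  σ[c>=7](S) → 2
  T → 5
  γ[x; SUM(e)→a](T) → 3
  (σ[c>=7](S) ⋈[c=a] γ[x; SUM(e)→a](T)) → 1
  γ[a; MIN(h)→d]((σ[c>=7](S) ⋈[c=a] γ[x; SUM(e)→a](T))) → 1

== RESULT ==
a | d
8 | 2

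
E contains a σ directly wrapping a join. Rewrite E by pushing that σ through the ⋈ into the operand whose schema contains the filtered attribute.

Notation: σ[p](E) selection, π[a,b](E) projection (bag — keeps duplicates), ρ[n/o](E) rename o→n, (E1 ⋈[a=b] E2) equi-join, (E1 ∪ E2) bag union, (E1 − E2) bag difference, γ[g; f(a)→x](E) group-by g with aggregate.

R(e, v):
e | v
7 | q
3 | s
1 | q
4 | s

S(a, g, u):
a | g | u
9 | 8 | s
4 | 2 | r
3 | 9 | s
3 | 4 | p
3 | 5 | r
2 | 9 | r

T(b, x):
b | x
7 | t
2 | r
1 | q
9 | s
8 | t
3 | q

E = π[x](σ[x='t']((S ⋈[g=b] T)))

σ filters on x, owned by the right side.
E' = π[x]((S ⋈[g=b] σ[x='t'](T)))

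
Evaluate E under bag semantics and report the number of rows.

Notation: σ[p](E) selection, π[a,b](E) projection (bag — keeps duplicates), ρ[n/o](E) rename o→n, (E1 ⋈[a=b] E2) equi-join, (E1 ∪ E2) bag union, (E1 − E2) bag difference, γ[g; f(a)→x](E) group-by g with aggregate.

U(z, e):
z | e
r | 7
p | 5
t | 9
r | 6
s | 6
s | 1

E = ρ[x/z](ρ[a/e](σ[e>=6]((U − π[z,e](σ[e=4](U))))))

Per-node cardinality:
  U → 6
  U → 6
  σ[e=4](U) → 0
  π[z,e](σ[e=4](U)) → 0
  (U − π[z,e](σ[e=4](U))) → 6
  σ[e>=6]((U − π[z,e](σ[e=4](U)))) → 4
  ρ[a/e](σ[e>=6]((U − π[z,e](σ[e=4](U))))) → 4
  ρ[x/z](ρ[a/e](σ[e>=6]((U − π[z,e](σ[e=4](U)))))) → 4

|E| = 4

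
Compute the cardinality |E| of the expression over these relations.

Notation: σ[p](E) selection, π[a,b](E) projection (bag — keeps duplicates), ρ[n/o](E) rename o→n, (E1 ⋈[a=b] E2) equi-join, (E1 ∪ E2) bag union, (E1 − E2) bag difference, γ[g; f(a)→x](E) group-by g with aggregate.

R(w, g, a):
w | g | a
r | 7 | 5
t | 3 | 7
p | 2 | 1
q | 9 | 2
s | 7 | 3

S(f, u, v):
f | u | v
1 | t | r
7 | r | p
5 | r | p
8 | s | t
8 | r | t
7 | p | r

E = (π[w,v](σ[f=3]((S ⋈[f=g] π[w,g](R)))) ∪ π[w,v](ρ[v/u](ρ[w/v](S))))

Row counts bottom-up:
  S → 6
  R → 5
  π[w,g](R) → 5
  (S ⋈[f=g] π[w,g](R)) → 4
  σ[f=3]((S ⋈[f=g] π[w,g](R))) → 0
  π[w,v](σ[f=3]((S ⋈[f=g] π[w,g](R)))) → 0
  S → 6
  ρ[w/v](S) → 6
  ρ[v/u](ρ[w/v](S)) → 6
  π[w,v](ρ[v/u](ρ[w/v](S))) → 6
  (π[w,v](σ[f=3]((S ⋈[f=g] π[w,g](R)))) ∪ π[w,v](ρ[v/u](ρ[w/v](S)))) → 6

|E| = 6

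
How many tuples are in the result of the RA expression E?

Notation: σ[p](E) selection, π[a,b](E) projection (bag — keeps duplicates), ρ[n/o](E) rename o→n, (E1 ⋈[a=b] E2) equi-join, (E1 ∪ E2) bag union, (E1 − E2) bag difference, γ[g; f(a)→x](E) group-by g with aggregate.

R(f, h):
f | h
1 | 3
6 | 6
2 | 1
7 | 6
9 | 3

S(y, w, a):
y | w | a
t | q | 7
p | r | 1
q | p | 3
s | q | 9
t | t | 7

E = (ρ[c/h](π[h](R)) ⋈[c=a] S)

Per-node cardinality:
  R → 5
  π[h](R) → 5
  ρ[c/h](π[h](R)) → 5
  S → 5
  (ρ[c/h](π[h](R)) ⋈[c=a] S) → 3

|E| = 3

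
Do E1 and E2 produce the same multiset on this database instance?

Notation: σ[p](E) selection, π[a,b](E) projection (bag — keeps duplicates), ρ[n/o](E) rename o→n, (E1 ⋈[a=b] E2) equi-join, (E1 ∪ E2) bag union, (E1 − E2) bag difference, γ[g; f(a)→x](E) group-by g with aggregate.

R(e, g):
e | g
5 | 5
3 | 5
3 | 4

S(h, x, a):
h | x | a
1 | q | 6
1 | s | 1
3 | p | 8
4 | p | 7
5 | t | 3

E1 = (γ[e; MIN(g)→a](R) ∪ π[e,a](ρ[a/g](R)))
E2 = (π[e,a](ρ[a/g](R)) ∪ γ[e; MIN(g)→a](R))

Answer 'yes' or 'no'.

E1 stepwise |·|:
  R → 3
  γ[e; MIN(g)→a](R) → 2
  R → 3
  ρ[a/g](R) → 3
  π[e,a](ρ[a/g](R)) → 3
  (γ[e; MIN(g)→a](R) ∪ π[e,a](ρ[a/g](R))) → 5
E2 stepwise |·|:
  R → 3
  ρ[a/g](R) → 3
  π[e,a](ρ[a/g](R)) → 3
  R → 3
  γ[e; MIN(g)→a](R) → 2
  (π[e,a](ρ[a/g](R)) ∪ γ[e; MIN(g)→a](R)) → 5

E1 and E2 produce the same multiset:
e | a
3 | 4
3 | 4
3 | 5
5 | 5
5 | 5

yes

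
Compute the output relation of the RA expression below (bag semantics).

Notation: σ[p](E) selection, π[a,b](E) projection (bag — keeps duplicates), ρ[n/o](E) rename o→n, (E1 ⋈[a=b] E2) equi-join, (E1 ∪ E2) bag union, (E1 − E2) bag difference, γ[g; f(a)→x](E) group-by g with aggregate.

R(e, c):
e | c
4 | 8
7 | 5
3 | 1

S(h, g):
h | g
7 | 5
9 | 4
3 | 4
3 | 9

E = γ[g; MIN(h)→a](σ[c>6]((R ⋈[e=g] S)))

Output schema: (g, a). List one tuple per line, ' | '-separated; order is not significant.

Subexpression sizes:
  R → 3
  S → 4
  (R ⋈[e=g] S) → 2
  σ[c>6]((R ⋈[e=g] S)) → 2
  γ[g; MIN(h)→a](σ[c>6]((R ⋈[e=g] S))) → 1

== RESULT ==
g | a
4 | 3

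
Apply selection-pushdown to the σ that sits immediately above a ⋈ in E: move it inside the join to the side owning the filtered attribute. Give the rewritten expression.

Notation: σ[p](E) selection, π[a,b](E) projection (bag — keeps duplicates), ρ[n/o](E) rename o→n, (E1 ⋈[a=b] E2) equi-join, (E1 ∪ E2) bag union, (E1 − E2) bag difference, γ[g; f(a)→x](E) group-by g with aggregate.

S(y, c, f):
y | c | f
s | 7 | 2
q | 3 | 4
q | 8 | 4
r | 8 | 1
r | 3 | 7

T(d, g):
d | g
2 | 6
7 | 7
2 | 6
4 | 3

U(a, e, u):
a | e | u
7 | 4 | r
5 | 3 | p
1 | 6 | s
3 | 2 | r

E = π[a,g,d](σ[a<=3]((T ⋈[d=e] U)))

σ filters on a, owned by the right side.
E' = π[a,g,d]((T ⋈[d=e] σ[a<=3](U)))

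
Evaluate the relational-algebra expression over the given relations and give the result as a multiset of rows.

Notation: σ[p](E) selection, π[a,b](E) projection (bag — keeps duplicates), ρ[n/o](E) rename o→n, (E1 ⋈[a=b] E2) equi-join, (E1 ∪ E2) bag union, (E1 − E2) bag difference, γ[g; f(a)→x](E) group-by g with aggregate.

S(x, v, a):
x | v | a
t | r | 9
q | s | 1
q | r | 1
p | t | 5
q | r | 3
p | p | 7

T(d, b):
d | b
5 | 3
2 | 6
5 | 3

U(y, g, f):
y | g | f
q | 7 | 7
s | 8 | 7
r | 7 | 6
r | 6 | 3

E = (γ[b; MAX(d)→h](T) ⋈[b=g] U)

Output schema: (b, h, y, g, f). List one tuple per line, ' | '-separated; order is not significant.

Per-node cardinality:
  T → 3
  γ[b; MAX(d)→h](T) → 2
  U → 4
  (γ[b; MAX(d)→h](T) ⋈[b=g] U) → 1

== RESULT ==
b | h | y | g | f
6 | 2 | r | 6 | 3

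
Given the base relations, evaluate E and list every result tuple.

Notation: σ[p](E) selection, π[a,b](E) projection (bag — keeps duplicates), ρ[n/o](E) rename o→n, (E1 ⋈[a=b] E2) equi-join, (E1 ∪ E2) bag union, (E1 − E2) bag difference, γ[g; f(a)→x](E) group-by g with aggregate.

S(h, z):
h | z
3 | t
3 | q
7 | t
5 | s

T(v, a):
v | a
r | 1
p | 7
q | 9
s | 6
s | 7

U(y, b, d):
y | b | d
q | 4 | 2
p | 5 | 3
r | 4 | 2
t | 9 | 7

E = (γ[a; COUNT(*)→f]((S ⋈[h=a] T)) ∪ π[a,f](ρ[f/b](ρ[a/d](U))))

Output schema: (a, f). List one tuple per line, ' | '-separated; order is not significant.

Subexpression sizes:
  S → 4
  T → 5
  (S ⋈[h=a] T) → 2
  γ[a; COUNT(*)→f]((S ⋈[h=a] T)) → 1
  U → 4
  ρ[a/d](U) → 4
  ρ[f/b](ρ[a/d](U)) → 4
  π[a,f](ρ[f/b](ρ[a/d](U))) → 4
  (γ[a; COUNT(*)→f]((S ⋈[h=a] T)) ∪ π[a,f](ρ[f/b](ρ[a/d](U)))) → 5

== RESULT ==
a | f
2 | 4
2 | 4
3 | 5
7 | 2
7 | 9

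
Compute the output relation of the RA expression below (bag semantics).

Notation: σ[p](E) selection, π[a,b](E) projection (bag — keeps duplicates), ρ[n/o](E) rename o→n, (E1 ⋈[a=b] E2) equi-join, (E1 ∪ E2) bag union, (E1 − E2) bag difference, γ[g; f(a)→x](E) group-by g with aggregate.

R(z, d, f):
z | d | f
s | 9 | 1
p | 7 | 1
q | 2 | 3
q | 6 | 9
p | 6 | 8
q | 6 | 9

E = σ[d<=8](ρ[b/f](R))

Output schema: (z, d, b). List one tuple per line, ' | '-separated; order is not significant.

Row counts bottom-up:
  R → 6
  ρ[b/f](R) → 6
  σ[d<=8](ρ[b/f](R)) → 5

== RESULT ==
z | d | b
p | 6 | 8
p | 7 | 1
q | 2 | 3
q | 6 | 9
q | 6 | 9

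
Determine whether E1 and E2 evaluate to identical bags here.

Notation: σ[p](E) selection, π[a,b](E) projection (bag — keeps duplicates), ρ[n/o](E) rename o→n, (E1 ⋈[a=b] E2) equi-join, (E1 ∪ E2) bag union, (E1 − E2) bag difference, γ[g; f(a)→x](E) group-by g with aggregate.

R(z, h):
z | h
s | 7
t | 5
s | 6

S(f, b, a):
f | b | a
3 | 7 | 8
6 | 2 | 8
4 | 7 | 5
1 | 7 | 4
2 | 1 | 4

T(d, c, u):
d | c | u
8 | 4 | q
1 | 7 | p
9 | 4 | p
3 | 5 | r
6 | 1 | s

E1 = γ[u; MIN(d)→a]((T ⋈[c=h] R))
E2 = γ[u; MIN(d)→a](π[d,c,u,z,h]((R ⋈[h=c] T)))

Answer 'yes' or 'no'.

E1 per-node cardinality:
  T → 5
  R → 3
  (T ⋈[c=h] R) → 2
  γ[u; MIN(d)→a]((T ⋈[c=h] R)) → 2
E2 per-node cardinality:
  R → 3
  T → 5
  (R ⋈[h=c] T) → 2
  π[d,c,u,z,h]((R ⋈[h=c] T)) → 2
  γ[u; MIN(d)→a](π[d,c,u,z,h]((R ⋈[h=c] T))) → 2

E1 and E2 produce the same multiset:
u | a
p | 1
r | 3

yes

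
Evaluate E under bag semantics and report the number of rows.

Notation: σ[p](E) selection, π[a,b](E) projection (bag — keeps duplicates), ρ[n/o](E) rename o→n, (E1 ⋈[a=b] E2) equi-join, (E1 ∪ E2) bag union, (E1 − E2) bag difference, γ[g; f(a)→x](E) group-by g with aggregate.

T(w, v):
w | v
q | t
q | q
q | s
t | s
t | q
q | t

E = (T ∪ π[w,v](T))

Subexpression sizes:
  T → 6
  T → 6
  π[w,v](T) → 6
  (T ∪ π[w,v](T)) → 12

|E| = 12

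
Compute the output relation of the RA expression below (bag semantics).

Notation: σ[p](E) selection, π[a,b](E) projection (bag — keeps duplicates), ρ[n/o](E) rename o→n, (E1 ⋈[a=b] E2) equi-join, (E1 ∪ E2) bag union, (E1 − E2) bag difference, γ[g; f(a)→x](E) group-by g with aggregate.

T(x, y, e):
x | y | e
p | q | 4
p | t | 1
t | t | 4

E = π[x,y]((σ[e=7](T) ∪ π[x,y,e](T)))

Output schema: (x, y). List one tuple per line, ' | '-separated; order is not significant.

Per-node cardinality:
  T → 3
  σ[e=7](T) → 0
  T → 3
  π[x,y,e](T) → 3
  (σ[e=7](T) ∪ π[x,y,e](T)) → 3
  π[x,y]((σ[e=7](T) ∪ π[x,y,e](T))) → 3

== RESULT ==
x | y
p | q
p | t
t | t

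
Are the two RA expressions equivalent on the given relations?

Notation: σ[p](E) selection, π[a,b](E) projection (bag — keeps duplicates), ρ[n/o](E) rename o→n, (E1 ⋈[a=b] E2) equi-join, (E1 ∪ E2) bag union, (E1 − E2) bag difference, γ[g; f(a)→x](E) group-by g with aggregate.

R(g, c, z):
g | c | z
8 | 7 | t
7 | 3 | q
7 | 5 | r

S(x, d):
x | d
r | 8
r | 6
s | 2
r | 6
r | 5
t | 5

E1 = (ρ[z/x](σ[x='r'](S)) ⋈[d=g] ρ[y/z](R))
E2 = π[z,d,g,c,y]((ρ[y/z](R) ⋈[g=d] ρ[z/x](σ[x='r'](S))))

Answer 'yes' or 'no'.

E1 stepwise |·|:
  S → 6
  σ[x='r'](S) → 4
  ρ[z/x](σ[x='r'](S)) → 4
  R → 3
  ρ[y/z](R) → 3
  (ρ[z/x](σ[x='r'](S)) ⋈[d=g] ρ[y/z](R)) → 1
E2 stepwise |·|:
  R → 3
  ρ[y/z](R) → 3
  S → 6
  σ[x='r'](S) → 4
  ρ[z/x](σ[x='r'](S)) → 4
  (ρ[y/z](R) ⋈[g=d] ρ[z/x](σ[x='r'](S))) → 1
  π[z,d,g,c,y]((ρ[y/z](R) ⋈[g=d] ρ[z/x](σ[x='r'](S)))) → 1

E1 and E2 produce the same multiset:
z | d | g | c | y
r | 8 | 8 | 7 | t

yes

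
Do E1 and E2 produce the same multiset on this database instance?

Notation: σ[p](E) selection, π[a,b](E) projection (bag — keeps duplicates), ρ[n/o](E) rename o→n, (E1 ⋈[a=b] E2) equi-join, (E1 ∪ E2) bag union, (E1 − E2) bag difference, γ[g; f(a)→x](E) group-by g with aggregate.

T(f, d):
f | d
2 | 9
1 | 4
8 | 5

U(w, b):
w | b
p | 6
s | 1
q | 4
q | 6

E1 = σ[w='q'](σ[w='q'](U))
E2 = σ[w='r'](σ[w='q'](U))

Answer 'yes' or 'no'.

E1 subexpression sizes:
  U → 4
  σ[w='q'](U) → 2
  σ[w='q'](σ[w='q'](U)) → 2
E2 subexpression sizes:
  U → 4
  σ[w='q'](U) → 2
  σ[w='r'](σ[w='q'](U)) → 0

E1 result:
w | b
q | 4
q | 6
E2 result:
w | b
(0 rows)
Witness: ('q', 4) appears 1× in E1 but 0× in E2.

no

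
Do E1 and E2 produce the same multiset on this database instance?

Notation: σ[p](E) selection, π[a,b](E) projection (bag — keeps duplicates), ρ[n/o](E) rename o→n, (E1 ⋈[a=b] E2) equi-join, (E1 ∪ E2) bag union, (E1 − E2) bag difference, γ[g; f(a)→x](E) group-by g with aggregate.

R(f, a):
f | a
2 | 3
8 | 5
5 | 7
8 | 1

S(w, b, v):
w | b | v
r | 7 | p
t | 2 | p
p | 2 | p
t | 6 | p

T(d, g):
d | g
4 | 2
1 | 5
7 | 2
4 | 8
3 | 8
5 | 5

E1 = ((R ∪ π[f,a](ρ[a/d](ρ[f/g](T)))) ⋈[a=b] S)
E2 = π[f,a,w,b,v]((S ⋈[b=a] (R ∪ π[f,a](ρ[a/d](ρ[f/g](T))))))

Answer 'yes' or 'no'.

E1 subexpression sizes:
  R → 4
  T → 6
  ρ[f/g](T) → 6
  ρ[a/d](ρ[f/g](T)) → 6
  π[f,a](ρ[a/d](ρ[f/g](T))) → 6
  (R ∪ π[f,a](ρ[a/d](ρ[f/g](T)))) → 10
  S → 4
  ((R ∪ π[f,a](ρ[a/d](ρ[f/g](T)))) ⋈[a=b] S) → 2
E2 subexpression sizes:
  S → 4
  R → 4
  T → 6
  ρ[f/g](T) → 6
  ρ[a/d](ρ[f/g](T)) → 6
  π[f,a](ρ[a/d](ρ[f/g](T))) → 6
  (R ∪ π[f,a](ρ[a/d](ρ[f/g](T)))) → 10
  (S ⋈[b=a] (R ∪ π[f,a](ρ[a/d](ρ[f/g](T))))) → 2
  π[f,a,w,b,v]((S ⋈[b=a] (R ∪ π[f,a](ρ[a/d](ρ[f/g](T)))))) → 2

E1 and E2 produce the same multiset:
f | a | w | b | v
2 | 7 | r | 7 | p
5 | 7 | r | 7 | p

yes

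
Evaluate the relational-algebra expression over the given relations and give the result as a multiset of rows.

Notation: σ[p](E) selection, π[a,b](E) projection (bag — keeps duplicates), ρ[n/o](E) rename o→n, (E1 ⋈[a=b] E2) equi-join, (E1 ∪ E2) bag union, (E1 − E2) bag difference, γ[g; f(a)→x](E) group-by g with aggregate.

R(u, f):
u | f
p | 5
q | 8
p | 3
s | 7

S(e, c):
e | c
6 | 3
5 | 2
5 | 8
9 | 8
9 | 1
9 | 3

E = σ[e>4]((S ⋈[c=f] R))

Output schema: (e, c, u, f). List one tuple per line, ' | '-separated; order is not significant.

Row counts bottom-up:
  S → 6
  R → 4
  (S ⋈[c=f] R) → 4
  σ[e>4]((S ⋈[c=f] R)) → 4

== RESULT ==
e | c | u | f
5 | 8 | q | 8
6 | 3 | p | 3
9 | 3 | p | 3
9 | 8 | q | 8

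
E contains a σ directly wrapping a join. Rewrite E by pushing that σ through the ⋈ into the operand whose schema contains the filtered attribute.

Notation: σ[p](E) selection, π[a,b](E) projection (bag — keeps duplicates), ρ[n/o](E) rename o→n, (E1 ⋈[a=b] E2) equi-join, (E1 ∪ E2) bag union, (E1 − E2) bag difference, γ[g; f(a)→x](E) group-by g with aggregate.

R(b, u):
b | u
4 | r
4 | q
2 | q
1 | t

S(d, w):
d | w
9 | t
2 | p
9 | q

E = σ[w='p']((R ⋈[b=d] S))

σ filters on w, owned by the right side.
E' = (R ⋈[b=d] σ[w='p'](S))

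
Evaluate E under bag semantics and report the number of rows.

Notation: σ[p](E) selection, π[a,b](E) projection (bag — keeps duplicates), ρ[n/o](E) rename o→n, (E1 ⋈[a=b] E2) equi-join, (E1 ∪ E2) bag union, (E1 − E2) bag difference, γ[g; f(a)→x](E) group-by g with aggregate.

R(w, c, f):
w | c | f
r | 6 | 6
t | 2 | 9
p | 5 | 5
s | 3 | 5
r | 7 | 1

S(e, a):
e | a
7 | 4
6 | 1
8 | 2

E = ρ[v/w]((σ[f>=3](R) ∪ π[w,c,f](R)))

Row counts bottom-up:
  R → 5
  σ[f>=3](R) → 4
  R → 5
  π[w,c,f](R) → 5
  (σ[f>=3](R) ∪ π[w,c,f](R)) → 9
  ρ[v/w]((σ[f>=3](R) ∪ π[w,c,f](R))) → 9

|E| = 9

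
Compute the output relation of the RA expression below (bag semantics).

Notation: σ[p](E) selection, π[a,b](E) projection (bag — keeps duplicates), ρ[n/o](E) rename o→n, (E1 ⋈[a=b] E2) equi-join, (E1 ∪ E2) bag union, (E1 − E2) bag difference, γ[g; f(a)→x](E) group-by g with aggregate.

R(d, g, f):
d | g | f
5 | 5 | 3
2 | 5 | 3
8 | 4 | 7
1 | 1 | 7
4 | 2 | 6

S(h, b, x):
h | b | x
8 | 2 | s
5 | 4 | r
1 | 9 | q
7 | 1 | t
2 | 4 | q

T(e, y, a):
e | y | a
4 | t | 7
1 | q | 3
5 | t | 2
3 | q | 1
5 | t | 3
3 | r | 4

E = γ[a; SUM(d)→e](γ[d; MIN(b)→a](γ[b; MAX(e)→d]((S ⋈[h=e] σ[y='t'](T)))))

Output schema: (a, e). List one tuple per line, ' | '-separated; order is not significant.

Row counts bottom-up:
  S → 5
  T → 6
  σ[y='t'](T) → 3
  (S ⋈[h=e] σ[y='t'](T)) → 2
  γ[b; MAX(e)→d]((S ⋈[h=e] σ[y='t'](T))) → 1
  γ[d; MIN(b)→a](γ[b; MAX(e)→d]((S ⋈[h=e] σ[y='t'](T)))) → 1
  γ[a; SUM(d)→e](γ[d; MIN(b)→a](γ[b; MAX(e)→d]((S ⋈[h=e] σ[y='t'](T))))) → 1

== RESULT ==
a | e
4 | 5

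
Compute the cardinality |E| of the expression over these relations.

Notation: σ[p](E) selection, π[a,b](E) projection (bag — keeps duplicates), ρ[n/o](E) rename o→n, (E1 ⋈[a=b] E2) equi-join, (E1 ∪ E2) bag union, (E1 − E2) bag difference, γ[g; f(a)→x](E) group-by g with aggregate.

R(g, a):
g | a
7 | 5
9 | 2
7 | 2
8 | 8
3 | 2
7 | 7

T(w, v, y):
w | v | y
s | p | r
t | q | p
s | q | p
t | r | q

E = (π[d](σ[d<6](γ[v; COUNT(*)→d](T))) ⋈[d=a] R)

Row counts bottom-up:
  T → 4
  γ[v; COUNT(*)→d](T) → 3
  σ[d<6](γ[v; COUNT(*)→d](T)) → 3
  π[d](σ[d<6](γ[v; COUNT(*)→d](T))) → 3
  R → 6
  (π[d](σ[d<6](γ[v; COUNT(*)→d](T))) ⋈[d=a] R) → 3

|E| = 3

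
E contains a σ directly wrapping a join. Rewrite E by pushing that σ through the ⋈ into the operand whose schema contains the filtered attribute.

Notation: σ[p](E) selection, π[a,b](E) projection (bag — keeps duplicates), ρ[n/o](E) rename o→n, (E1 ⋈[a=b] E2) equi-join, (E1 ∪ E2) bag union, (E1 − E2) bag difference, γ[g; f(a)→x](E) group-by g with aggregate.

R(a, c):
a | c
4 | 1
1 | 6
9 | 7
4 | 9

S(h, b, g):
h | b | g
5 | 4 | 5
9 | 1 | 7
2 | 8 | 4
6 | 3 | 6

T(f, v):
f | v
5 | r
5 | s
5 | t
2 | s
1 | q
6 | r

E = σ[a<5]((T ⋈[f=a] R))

σ filters on a, owned by the right side.
E' = (T ⋈[f=a] σ[a<5](R))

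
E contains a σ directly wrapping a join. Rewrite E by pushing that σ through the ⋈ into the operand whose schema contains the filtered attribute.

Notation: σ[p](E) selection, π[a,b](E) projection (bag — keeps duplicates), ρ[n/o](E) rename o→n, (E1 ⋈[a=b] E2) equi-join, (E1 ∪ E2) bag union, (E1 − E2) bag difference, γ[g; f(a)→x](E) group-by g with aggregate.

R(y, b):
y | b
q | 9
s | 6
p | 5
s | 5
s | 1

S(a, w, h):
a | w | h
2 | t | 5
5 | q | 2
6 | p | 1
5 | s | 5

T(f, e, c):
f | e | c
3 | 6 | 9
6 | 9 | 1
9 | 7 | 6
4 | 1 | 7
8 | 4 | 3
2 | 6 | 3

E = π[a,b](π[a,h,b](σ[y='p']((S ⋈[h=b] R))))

σ filters on y, owned by the right side.
E' = π[a,b](π[a,h,b]((S ⋈[h=b] σ[y='p'](R))))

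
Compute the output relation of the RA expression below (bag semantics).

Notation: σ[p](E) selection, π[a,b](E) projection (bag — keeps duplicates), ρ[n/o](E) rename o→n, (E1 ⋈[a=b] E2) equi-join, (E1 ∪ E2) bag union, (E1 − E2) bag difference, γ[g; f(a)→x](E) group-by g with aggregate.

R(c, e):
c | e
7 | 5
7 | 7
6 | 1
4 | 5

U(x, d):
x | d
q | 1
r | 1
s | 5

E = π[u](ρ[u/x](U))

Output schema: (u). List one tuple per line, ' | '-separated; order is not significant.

Row counts bottom-up:
  U → 3
  ρ[u/x](U) → 3
  π[u](ρ[u/x](U)) → 3

== RESULT ==
u
q
r
s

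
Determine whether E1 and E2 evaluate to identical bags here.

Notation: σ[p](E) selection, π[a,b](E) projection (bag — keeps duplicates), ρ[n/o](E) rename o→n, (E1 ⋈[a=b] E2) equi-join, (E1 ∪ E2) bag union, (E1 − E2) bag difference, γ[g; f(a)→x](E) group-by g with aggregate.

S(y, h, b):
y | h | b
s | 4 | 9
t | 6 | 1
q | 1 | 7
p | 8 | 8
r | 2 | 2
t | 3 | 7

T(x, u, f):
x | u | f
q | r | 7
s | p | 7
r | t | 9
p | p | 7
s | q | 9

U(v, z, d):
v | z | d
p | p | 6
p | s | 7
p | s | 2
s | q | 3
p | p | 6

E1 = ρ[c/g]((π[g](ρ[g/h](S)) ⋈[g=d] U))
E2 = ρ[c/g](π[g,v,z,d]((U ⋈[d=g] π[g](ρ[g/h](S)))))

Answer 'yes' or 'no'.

E1 subexpression sizes:
  S → 6
  ρ[g/h](S) → 6
  π[g](ρ[g/h](S)) → 6
  U → 5
  (π[g](ρ[g/h](S)) ⋈[g=d] U) → 4
  ρ[c/g]((π[g](ρ[g/h](S)) ⋈[g=d] U)) → 4
E2 subexpression sizes:
  U → 5
  S → 6
  ρ[g/h](S) → 6
  π[g](ρ[g/h](S)) → 6
  (U ⋈[d=g] π[g](ρ[g/h](S))) → 4
  π[g,v,z,d]((U ⋈[d=g] π[g](ρ[g/h](S)))) → 4
  ρ[c/g](π[g,v,z,d]((U ⋈[d=g] π[g](ρ[g/h](S))))) → 4

E1 and E2 produce the same multiset:
c | v | z | d
2 | p | s | 2
3 | s | q | 3
6 | p | p | 6
6 | p | p | 6

yes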